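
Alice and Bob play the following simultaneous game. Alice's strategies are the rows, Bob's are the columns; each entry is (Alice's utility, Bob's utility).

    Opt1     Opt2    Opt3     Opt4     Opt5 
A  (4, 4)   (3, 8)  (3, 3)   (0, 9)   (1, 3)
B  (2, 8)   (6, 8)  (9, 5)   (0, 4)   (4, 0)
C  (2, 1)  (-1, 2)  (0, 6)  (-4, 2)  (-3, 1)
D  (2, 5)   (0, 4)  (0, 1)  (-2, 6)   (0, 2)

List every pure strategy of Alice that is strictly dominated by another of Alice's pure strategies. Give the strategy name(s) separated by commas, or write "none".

C, D

Nothing dominates A: B at Opt1 (4>2); C at Opt1 (4>2); D at Opt1 (4>2).
B: no other strategy beats it everywhere (A at Opt2 (6>3); C at Opt1 (2=2); D at Opt1 (2=2)).
A strictly dominates C — Opt1: 4>2, Opt2: 3>-1, Opt3: 3>0, Opt4: 0>-4, Opt5: 1>-3.
D is strictly dominated by A (Opt1: 4>2, Opt2: 3>0, Opt3: 3>0, Opt4: 0>-2, Opt5: 1>0).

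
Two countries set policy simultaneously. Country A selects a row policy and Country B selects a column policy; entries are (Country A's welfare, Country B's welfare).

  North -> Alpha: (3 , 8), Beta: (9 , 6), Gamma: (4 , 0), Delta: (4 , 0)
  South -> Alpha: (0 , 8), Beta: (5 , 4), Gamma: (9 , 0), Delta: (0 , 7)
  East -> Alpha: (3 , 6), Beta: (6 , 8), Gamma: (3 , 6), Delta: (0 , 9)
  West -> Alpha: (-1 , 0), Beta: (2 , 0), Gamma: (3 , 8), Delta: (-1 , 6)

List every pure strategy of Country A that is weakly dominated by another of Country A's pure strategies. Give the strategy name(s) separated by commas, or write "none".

East, West

Nothing dominates North: South at Alpha (3>0); East at Beta (9>6); West at Alpha (3>-1).
South is not dominated — it holds its own against North at Gamma (9>4); East at Gamma (9>3); West at Alpha (0>-1).
North weakly dominates East — Alpha: 3=3, Beta: 9>6, Gamma: 4>3, Delta: 4>0.
North weakly dominates West — Alpha: 3>-1, Beta: 9>2, Gamma: 4>3, Delta: 4>-1.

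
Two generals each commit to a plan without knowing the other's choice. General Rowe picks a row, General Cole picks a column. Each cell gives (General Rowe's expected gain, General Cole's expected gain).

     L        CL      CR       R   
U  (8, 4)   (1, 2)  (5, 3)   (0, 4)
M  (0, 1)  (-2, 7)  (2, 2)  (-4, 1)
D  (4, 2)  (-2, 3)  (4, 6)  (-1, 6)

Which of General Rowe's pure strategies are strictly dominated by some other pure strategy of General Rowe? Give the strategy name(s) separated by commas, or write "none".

M, D

Nothing dominates U: M at L (8>0); D at L (8>4).
U strictly dominates M — L: 8>0, CL: 1>-2, CR: 5>2, R: 0>-4.
D: dominated, since U does at least as well everywhere (L: 8>4, CL: 1>-2, CR: 5>4, R: 0>-1).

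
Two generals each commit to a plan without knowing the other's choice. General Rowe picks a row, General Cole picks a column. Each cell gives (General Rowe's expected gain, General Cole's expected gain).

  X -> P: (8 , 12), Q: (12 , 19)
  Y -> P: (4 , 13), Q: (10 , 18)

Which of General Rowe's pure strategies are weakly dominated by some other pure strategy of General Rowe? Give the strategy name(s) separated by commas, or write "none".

Y

Nothing dominates X: Y at P (8>4).
Y: dominated, since X does at least as well everywhere (P: 8>4, Q: 12>10).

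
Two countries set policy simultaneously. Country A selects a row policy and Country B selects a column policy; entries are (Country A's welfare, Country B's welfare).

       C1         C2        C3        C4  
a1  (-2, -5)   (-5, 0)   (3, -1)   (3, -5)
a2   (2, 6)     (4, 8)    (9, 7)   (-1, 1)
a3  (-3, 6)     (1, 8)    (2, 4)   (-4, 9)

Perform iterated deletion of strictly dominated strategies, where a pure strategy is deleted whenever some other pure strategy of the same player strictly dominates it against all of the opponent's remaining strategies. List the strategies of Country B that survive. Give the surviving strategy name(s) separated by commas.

Row a3 is eliminated: a2 beats it against every remaining column (C1: 2>-3, C2: 4>1, C3: 9>2, C4: -1>-4).
Country B's strategy C1 is strictly dominated by C2 (a1: 0>-5, a2: 8>6) and is removed.
Column C3 is eliminated: C2 beats it against every remaining row (a1: 0>-1, a2: 8>7).
For Country B, C2 strictly dominates C4 on the remaining rows (a1: 0>-5, a2: 8>1); eliminate C4.
Row a1 is eliminated: a2 beats it against every remaining column (C2: 4>-5).
Among the remaining strategies, none is strictly dominated by another pure strategy of the same player, so the elimination stops.
Surviving strategies — Country A: {a2}; Country B: {C2}.

C2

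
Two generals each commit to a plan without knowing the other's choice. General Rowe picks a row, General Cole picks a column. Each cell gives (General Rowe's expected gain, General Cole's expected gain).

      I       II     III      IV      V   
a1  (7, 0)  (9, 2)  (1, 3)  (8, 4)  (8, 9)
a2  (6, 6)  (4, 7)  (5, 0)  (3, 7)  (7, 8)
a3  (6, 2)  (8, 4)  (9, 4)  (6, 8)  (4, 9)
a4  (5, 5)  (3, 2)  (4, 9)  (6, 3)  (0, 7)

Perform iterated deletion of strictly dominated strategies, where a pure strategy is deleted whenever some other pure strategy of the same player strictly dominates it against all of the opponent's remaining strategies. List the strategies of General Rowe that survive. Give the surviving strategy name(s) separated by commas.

Column I is eliminated: V beats it against every remaining row (a1: 9>0, a2: 8>6, a3: 9>2, a4: 7>5).
General Cole's strategy II is strictly dominated by V (a1: 9>2, a2: 8>7, a3: 9>4, a4: 7>2) and is removed.
General Cole's strategy IV is strictly dominated by V (a1: 9>4, a2: 8>7, a3: 9>8, a4: 7>3) and is removed.
Row a4 is eliminated: a2 beats it against every remaining column (III: 5>4, V: 7>0).
For General Cole, V strictly dominates III on the remaining rows (a1: 9>3, a2: 8>0, a3: 9>4); eliminate III.
For General Rowe, a1 strictly dominates a2 on the remaining columns (V: 8>7); eliminate a2.
Row a3 is eliminated: a1 beats it against every remaining column (V: 8>4).
Among the remaining strategies, none is strictly dominated by another pure strategy of the same player, so the elimination stops.
Surviving strategies — General Rowe: {a1}; General Cole: {V}.

a1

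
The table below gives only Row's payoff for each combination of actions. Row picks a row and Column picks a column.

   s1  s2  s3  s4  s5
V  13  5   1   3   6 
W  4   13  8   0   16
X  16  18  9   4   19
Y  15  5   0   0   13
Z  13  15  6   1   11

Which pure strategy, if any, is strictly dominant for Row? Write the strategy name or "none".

X vs V: s1: 16>13, s2: 18>5, s3: 9>1, s4: 4>3, s5: 19>6.
X vs W: s1: 16>4, s2: 18>13, s3: 9>8, s4: 4>0, s5: 19>16.
X vs Y: s1: 16>15, s2: 18>5, s3: 9>0, s4: 4>0, s5: 19>13.
X vs Z: s1: 16>13, s2: 18>15, s3: 9>6, s4: 4>1, s5: 19>11.
X strictly beats every other strategy against every opponent action, so it is strictly dominant.

X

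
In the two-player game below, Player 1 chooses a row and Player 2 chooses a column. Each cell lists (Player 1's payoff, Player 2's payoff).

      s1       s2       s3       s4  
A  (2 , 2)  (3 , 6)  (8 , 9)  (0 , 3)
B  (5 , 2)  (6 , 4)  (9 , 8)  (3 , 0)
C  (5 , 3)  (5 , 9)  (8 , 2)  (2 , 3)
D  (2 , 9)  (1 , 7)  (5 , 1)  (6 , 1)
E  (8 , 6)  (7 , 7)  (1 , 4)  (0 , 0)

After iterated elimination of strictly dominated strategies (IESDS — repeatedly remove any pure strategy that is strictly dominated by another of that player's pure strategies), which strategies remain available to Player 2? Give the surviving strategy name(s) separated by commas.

s2, s3

Player 1's strategy A is strictly dominated by B (s1: 5>2, s2: 6>3, s3: 9>8, s4: 3>0) and is removed.
Column s4 is eliminated: s2 beats it against every remaining row (B: 4>0, C: 9>3, D: 7>1, E: 7>0).
Row D is eliminated: B beats it against every remaining column (s1: 5>2, s2: 6>1, s3: 9>5).
For Player 2, s2 strictly dominates s1 on the remaining rows (B: 4>2, C: 9>3, E: 7>6); eliminate s1.
Row C is eliminated: B beats it against every remaining column (s2: 6>5, s3: 9>8).
Among the remaining strategies, none is strictly dominated by another pure strategy of the same player, so the elimination stops.
Surviving strategies — Player 1: {B, E}; Player 2: {s2, s3}.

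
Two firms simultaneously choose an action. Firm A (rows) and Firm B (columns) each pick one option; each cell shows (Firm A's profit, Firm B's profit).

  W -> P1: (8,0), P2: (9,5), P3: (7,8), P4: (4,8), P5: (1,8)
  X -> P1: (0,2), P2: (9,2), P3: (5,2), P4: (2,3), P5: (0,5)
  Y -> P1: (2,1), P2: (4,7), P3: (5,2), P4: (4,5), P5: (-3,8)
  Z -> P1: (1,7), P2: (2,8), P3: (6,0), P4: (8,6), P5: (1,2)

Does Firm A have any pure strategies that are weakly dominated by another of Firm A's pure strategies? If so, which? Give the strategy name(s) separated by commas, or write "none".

X, Y

W is not dominated — it holds its own against X at P1 (8>0); Y at P1 (8>2); Z at P1 (8>1).
X: dominated, since W does at least as well everywhere (P1: 8>0, P2: 9=9, P3: 7>5, P4: 4>2, P5: 1>0).
W weakly dominates Y — P1: 8>2, P2: 9>4, P3: 7>5, P4: 4=4, P5: 1>-3.
Nothing dominates Z: W at P4 (8>4); X at P1 (1>0); Y at P3 (6>5).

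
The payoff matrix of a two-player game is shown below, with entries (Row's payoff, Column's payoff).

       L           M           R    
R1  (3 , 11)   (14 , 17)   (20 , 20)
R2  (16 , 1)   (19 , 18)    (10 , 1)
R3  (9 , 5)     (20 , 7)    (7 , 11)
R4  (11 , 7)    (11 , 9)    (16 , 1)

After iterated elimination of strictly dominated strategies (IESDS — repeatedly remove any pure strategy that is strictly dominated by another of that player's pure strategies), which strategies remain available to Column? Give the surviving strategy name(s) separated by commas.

For Column, M strictly dominates L on the remaining rows (R1: 17>11, R2: 18>1, R3: 7>5, R4: 9>7); eliminate L.
Row's strategy R4 is strictly dominated by R1 (M: 14>11, R: 20>16) and is removed.
Among the remaining strategies, none is strictly dominated by another pure strategy of the same player, so the elimination stops.
Surviving strategies — Row: {R1, R2, R3}; Column: {M, R}.

M, R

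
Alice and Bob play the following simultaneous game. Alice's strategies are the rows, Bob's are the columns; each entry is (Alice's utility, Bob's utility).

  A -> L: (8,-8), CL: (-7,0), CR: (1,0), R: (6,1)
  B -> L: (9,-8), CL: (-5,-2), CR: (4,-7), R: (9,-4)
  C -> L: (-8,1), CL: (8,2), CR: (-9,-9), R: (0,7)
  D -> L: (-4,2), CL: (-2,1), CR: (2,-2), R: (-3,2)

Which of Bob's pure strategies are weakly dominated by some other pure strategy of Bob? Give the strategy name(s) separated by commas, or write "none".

L, CR

L: dominated, since R does at least as well everywhere (A: 1>-8, B: -4>-8, C: 7>1, D: 2=2).
CL: no other strategy beats it everywhere (L at A (0>-8); CR at B (-2>-7); R at B (-2>-4)).
CL weakly dominates CR — A: 0=0, B: -2>-7, C: 2>-9, D: 1>-2.
R is not dominated — it holds its own against L at A (1>-8); CL at A (1>0); CR at A (1>0).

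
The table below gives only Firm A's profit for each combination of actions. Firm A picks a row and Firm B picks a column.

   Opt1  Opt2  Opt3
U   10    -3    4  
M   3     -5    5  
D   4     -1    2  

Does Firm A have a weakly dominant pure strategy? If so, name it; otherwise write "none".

none

U fails to dominate M at Opt3 (4<5).
M fails to dominate U at Opt1 (3<10).
D fails to dominate U at Opt1 (4<10).
No single strategy dominates all the others.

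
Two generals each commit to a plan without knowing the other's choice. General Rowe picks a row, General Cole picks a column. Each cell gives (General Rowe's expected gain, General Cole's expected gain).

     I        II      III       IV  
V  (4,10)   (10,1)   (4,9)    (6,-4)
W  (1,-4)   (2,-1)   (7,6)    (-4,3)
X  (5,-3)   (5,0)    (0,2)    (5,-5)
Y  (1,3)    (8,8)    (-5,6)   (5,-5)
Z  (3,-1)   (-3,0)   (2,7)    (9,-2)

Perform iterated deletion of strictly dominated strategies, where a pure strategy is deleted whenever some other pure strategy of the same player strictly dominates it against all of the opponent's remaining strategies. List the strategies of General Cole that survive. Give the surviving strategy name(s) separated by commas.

I, III

Row Y is eliminated: V beats it against every remaining column (I: 4>1, II: 10>8, III: 4>-5, IV: 6>5).
Column II is eliminated: III beats it against every remaining row (V: 9>1, W: 6>-1, X: 2>0, Z: 7>0).
For General Cole, III strictly dominates IV on the remaining rows (V: 9>-4, W: 6>3, X: 2>-5, Z: 7>-2); eliminate IV.
Row Z is eliminated: V beats it against every remaining column (I: 4>3, III: 4>2).
Among the remaining strategies, none is strictly dominated by another pure strategy of the same player, so the elimination stops.
Surviving strategies — General Rowe: {V, W, X}; General Cole: {I, III}.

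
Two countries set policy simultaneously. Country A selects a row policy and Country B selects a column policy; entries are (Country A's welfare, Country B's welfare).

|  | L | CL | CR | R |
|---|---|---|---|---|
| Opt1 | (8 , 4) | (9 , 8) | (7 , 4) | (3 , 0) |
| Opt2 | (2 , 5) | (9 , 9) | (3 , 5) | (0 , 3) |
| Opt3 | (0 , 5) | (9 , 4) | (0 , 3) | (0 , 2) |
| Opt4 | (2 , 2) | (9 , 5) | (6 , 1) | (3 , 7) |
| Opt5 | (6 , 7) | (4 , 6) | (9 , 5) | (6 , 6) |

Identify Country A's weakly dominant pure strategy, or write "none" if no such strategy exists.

Opt1 fails to dominate Opt5 at CR (7<9).
Opt2 fails to dominate Opt1 at L (2<8).
Opt3 fails to dominate Opt1 at L (0<8).
Opt4 fails to dominate Opt1 at L (2<8).
Opt5 fails to dominate Opt1 at L (6<8).
No single strategy dominates all the others.

none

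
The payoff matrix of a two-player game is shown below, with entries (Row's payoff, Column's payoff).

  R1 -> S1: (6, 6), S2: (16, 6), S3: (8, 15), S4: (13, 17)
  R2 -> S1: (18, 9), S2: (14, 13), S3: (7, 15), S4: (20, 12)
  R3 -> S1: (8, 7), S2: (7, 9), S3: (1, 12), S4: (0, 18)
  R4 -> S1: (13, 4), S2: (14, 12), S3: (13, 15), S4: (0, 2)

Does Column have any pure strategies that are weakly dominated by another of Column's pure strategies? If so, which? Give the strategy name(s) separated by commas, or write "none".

S2 weakly dominates S1 — R1: 6=6, R2: 13>9, R3: 9>7, R4: 12>4.
S2: dominated, since S3 does at least as well everywhere (R1: 15>6, R2: 15>13, R3: 12>9, R4: 15>12).
S3: no other strategy beats it everywhere (S1 at R1 (15>6); S2 at R1 (15>6); S4 at R2 (15>12)).
S4 is not dominated — it holds its own against S1 at R1 (17>6); S2 at R1 (17>6); S3 at R1 (17>15).

S1, S2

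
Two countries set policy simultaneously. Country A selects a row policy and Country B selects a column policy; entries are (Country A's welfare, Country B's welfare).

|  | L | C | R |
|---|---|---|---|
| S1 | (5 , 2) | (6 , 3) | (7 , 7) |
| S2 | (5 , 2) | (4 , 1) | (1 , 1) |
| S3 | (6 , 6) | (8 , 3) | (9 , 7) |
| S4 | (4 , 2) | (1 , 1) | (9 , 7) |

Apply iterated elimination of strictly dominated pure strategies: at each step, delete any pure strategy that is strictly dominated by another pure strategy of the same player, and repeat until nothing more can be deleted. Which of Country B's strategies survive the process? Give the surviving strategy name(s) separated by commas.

R

Row S1 is eliminated: S3 beats it against every remaining column (L: 6>5, C: 8>6, R: 9>7).
Country A's strategy S2 is strictly dominated by S3 (L: 6>5, C: 8>4, R: 9>1) and is removed.
For Country B, R strictly dominates L on the remaining rows (S3: 7>6, S4: 7>2); eliminate L.
Column C is eliminated: R beats it against every remaining row (S3: 7>3, S4: 7>1).
Among the remaining strategies, none is strictly dominated by another pure strategy of the same player, so the elimination stops.
Surviving strategies — Country A: {S3, S4}; Country B: {R}.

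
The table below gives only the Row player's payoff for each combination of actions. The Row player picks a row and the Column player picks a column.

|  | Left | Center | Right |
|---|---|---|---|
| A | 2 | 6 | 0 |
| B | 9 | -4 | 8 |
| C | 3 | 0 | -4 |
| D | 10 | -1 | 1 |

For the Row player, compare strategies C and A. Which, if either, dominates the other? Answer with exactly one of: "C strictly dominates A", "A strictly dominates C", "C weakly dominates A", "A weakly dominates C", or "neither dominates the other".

C's payoffs vs A's, by the Column player's action — Left: 3>2, Center: 0<6, Right: -4<0.
C does better at Left but worse at Center, Right; neither strategy dominates the other.

neither dominates the other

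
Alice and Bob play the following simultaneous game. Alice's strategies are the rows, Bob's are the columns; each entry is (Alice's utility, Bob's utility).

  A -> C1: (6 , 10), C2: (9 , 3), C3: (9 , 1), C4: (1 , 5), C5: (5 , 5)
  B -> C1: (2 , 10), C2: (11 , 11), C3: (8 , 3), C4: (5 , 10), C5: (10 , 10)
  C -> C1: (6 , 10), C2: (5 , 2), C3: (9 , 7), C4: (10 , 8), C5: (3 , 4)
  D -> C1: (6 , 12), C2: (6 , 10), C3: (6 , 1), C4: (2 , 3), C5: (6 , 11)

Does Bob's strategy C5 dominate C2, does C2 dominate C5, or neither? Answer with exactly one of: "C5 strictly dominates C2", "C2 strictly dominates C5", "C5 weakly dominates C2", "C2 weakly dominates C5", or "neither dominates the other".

neither dominates the other

Compare C5 to C2 across each choice by Alice: A: 5>3, B: 10<11, C: 4>2, D: 11>10.
C5 does better at A, C, D but worse at B; neither strategy dominates the other.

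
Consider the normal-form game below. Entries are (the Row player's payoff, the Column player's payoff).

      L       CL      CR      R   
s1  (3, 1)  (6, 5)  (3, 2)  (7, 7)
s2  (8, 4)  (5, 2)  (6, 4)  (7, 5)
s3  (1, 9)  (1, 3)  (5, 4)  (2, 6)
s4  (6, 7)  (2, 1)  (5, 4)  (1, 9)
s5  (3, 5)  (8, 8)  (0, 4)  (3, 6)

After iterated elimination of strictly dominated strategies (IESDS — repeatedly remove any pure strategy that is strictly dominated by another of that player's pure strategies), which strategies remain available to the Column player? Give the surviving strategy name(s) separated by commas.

The Row player's strategy s3 is strictly dominated by s2 (L: 8>1, CL: 5>1, CR: 6>5, R: 7>2) and is removed.
Row s4 is eliminated: s2 beats it against every remaining column (L: 8>6, CL: 5>2, CR: 6>5, R: 7>1).
For the Column player, R strictly dominates L on the remaining rows (s1: 7>1, s2: 5>4, s5: 6>5); eliminate L.
Column CR is eliminated: R beats it against every remaining row (s1: 7>2, s2: 5>4, s5: 6>4).
Among the remaining strategies, none is strictly dominated by another pure strategy of the same player, so the elimination stops.
Surviving strategies — the Row player: {s1, s2, s5}; the Column player: {CL, R}.

CL, R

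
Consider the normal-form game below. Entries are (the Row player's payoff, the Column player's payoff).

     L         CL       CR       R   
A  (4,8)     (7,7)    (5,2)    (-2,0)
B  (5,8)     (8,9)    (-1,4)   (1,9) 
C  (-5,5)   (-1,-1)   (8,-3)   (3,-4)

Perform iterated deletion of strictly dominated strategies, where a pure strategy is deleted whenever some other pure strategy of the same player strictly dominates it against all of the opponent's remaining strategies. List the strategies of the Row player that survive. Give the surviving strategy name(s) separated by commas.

For the Column player, L strictly dominates CR on the remaining rows (A: 8>2, B: 8>4, C: 5>-3); eliminate CR.
The Row player's strategy A is strictly dominated by B (L: 5>4, CL: 8>7, R: 1>-2) and is removed.
Among the remaining strategies, none is strictly dominated by another pure strategy of the same player, so the elimination stops.
Surviving strategies — the Row player: {B, C}; the Column player: {L, CL, R}.

B, C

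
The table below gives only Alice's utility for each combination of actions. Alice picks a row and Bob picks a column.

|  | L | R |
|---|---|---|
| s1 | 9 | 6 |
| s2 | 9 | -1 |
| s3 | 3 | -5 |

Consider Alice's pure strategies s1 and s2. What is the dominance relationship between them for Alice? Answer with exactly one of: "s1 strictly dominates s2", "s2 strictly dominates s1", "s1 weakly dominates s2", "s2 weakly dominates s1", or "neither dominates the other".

s1 weakly dominates s2

s1's payoffs vs s2's, by Bob's action — L: 9=9, R: 6>-1.
s1 is at least as good everywhere and strictly better somewhere (tied only at L), so s1 weakly but not strictly dominates s2.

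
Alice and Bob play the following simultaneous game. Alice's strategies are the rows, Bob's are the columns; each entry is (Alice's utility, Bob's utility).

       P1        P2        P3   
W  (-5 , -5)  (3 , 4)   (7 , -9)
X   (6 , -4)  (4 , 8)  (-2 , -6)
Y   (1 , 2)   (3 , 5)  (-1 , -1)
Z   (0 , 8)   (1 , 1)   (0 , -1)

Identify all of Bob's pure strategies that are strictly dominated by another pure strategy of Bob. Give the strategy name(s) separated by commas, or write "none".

P3

P1: no other strategy beats it everywhere (P2 at Z (8>1); P3 at W (-5>-9)).
P2 is not dominated — it holds its own against P1 at W (4>-5); P3 at W (4>-9).
P3 is strictly dominated by P1 (W: -5>-9, X: -4>-6, Y: 2>-1, Z: 8>-1).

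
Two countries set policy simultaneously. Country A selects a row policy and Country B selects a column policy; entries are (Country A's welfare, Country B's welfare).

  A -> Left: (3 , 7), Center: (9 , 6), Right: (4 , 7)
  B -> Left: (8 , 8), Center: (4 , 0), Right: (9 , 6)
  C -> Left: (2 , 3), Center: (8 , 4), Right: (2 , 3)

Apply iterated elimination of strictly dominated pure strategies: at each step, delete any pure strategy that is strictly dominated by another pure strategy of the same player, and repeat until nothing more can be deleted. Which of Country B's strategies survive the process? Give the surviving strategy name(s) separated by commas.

For Country A, A strictly dominates C on the remaining columns (Left: 3>2, Center: 9>8, Right: 4>2); eliminate C.
Column Center is eliminated: Left beats it against every remaining row (A: 7>6, B: 8>0).
Country A's strategy A is strictly dominated by B (Left: 8>3, Right: 9>4) and is removed.
For Country B, Left strictly dominates Right on the remaining rows (B: 8>6); eliminate Right.
Among the remaining strategies, none is strictly dominated by another pure strategy of the same player, so the elimination stops.
Surviving strategies — Country A: {B}; Country B: {Left}.

Left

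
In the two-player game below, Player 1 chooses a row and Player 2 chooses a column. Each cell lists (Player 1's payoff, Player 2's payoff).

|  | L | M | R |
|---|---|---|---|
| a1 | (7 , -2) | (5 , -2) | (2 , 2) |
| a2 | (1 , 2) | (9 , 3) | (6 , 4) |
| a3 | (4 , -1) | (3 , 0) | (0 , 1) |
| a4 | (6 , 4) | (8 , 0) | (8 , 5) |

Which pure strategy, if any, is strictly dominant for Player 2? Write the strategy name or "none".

R

R vs L: a1: 2>-2, a2: 4>2, a3: 1>-1, a4: 5>4.
R vs M: a1: 2>-2, a2: 4>3, a3: 1>0, a4: 5>0.
R strictly beats every other strategy against every opponent action, so it is strictly dominant.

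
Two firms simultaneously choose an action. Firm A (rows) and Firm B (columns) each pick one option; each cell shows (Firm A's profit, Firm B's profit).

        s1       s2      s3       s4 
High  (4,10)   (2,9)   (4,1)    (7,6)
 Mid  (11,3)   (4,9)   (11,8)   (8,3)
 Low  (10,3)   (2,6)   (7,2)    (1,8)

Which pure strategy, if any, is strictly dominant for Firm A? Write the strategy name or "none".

Mid

Mid vs High: s1: 11>4, s2: 4>2, s3: 11>4, s4: 8>7.
Mid vs Low: s1: 11>10, s2: 4>2, s3: 11>7, s4: 8>1.
Mid strictly beats every other strategy against every opponent action, so it is strictly dominant.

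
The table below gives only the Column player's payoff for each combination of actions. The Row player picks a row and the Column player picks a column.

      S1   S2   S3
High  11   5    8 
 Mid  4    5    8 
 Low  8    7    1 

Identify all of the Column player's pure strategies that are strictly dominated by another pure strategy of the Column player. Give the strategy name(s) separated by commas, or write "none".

none

Nothing dominates S1: S2 at High (11>5); S3 at High (11>8).
S2: no other strategy beats it everywhere (S1 at Mid (5>4); S3 at Low (7>1)).
S3 is not dominated — it holds its own against S1 at Mid (8>4); S2 at High (8>5).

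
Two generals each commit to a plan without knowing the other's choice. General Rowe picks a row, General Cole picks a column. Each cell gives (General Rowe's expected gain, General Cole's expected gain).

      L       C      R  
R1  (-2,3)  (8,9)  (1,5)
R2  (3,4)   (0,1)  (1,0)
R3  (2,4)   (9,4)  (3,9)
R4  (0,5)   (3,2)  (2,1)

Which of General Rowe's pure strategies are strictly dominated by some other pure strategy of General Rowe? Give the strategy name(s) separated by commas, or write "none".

R1, R4

R1: dominated, since R3 does at least as well everywhere (L: 2>-2, C: 9>8, R: 3>1).
R2 is not dominated — it holds its own against R1 at L (3>-2); R3 at L (3>2); R4 at L (3>0).
Nothing dominates R3: R1 at L (2>-2); R2 at C (9>0); R4 at L (2>0).
R4: dominated, since R3 does at least as well everywhere (L: 2>0, C: 9>3, R: 3>2).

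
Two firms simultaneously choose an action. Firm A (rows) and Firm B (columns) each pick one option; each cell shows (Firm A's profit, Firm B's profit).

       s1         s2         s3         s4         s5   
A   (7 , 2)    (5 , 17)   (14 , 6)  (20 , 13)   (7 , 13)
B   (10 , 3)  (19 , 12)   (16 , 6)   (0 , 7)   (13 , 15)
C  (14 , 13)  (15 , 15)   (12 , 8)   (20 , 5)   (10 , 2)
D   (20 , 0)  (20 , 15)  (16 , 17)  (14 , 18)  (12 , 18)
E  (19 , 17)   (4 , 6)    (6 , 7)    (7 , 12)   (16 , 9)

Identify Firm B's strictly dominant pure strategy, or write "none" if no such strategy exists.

s1 fails to dominate s2 at A (2<17).
s2 fails to dominate s1 at E (6<17).
s3 fails to dominate s1 at C (8<13).
s4 fails to dominate s1 at C (5<13).
s5 fails to dominate s1 at C (2<13).
No single strategy dominates all the others.

none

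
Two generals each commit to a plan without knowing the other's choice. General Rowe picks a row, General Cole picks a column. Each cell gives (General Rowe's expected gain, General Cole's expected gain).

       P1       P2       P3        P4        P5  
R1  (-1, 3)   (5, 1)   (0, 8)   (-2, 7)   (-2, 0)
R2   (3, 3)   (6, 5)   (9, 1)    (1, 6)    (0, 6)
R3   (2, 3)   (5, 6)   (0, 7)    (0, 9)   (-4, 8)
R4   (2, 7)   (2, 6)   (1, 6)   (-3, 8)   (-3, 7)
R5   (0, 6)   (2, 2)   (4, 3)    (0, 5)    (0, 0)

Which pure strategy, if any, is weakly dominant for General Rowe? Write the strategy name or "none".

R2

R2 vs R1: P1: 3>-1, P2: 6>5, P3: 9>0, P4: 1>-2, P5: 0>-2.
R2 vs R3: P1: 3>2, P2: 6>5, P3: 9>0, P4: 1>0, P5: 0>-4.
R2 vs R4: P1: 3>2, P2: 6>2, P3: 9>1, P4: 1>-3, P5: 0>-3.
R2 vs R5: P1: 3>0, P2: 6>2, P3: 9>4, P4: 1>0, P5: 0=0.
R2 is at least as good as every other strategy against every opponent action, so it is weakly dominant.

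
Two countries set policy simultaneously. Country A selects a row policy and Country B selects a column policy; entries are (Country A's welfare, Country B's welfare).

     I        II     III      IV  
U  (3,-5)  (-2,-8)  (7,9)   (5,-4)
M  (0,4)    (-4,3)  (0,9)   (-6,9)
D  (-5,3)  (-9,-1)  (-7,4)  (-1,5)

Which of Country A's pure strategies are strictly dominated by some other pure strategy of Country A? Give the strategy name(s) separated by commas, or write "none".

M, D

U: no other strategy beats it everywhere (M at I (3>0); D at I (3>-5)).
M: dominated, since U does at least as well everywhere (I: 3>0, II: -2>-4, III: 7>0, IV: 5>-6).
U strictly dominates D — I: 3>-5, II: -2>-9, III: 7>-7, IV: 5>-1.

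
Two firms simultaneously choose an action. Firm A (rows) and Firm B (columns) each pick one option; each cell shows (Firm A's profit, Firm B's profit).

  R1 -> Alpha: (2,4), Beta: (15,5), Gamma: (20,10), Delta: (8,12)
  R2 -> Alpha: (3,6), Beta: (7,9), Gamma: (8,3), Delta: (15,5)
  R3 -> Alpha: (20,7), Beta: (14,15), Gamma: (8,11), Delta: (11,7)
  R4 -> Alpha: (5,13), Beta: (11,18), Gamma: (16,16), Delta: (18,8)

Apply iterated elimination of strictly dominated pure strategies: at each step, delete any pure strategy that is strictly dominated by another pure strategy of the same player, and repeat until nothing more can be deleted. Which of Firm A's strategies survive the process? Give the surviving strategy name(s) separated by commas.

R1, R3, R4

Firm A's strategy R2 is strictly dominated by R4 (Alpha: 5>3, Beta: 11>7, Gamma: 16>8, Delta: 18>15) and is removed.
Firm B's strategy Alpha is strictly dominated by Beta (R1: 5>4, R3: 15>7, R4: 18>13) and is removed.
Among the remaining strategies, none is strictly dominated by another pure strategy of the same player, so the elimination stops.
Surviving strategies — Firm A: {R1, R3, R4}; Firm B: {Beta, Gamma, Delta}.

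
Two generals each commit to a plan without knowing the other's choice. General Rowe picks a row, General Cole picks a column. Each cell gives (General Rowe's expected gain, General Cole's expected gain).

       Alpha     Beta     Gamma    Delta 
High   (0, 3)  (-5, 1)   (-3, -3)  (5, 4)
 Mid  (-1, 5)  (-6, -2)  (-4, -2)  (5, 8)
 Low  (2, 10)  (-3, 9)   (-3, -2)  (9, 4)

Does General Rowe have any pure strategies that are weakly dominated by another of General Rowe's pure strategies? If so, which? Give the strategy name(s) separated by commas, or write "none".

High, Mid

High is weakly dominated by Low (Alpha: 2>0, Beta: -3>-5, Gamma: -3=-3, Delta: 9>5).
Mid is weakly dominated by High (Alpha: 0>-1, Beta: -5>-6, Gamma: -3>-4, Delta: 5=5).
Nothing dominates Low: High at Alpha (2>0); Mid at Alpha (2>-1).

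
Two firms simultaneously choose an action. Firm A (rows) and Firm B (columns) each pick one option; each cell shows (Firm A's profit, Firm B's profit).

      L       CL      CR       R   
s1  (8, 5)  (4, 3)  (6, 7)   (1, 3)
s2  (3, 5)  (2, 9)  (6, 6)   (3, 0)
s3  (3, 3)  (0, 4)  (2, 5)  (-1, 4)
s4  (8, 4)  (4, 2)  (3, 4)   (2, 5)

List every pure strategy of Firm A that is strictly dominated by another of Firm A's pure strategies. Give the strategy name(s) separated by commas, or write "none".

s3

s1: no other strategy beats it everywhere (s2 at L (8>3); s3 at L (8>3); s4 at L (8=8)).
Nothing dominates s2: s1 at CR (6=6); s3 at L (3=3); s4 at CR (6>3).
s3 is strictly dominated by s1 (L: 8>3, CL: 4>0, CR: 6>2, R: 1>-1).
Nothing dominates s4: s1 at L (8=8); s2 at L (8>3); s3 at L (8>3).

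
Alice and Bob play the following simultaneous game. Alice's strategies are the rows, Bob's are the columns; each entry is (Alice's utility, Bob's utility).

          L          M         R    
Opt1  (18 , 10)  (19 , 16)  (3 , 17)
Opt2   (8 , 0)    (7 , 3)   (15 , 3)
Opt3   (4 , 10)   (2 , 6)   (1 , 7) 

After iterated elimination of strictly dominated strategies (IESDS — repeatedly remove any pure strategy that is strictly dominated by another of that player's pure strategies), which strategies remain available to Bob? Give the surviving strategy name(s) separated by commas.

M, R

Alice's strategy Opt3 is strictly dominated by Opt1 (L: 18>4, M: 19>2, R: 3>1) and is removed.
For Bob, M strictly dominates L on the remaining rows (Opt1: 16>10, Opt2: 3>0); eliminate L.
Among the remaining strategies, none is strictly dominated by another pure strategy of the same player, so the elimination stops.
Surviving strategies — Alice: {Opt1, Opt2}; Bob: {M, R}.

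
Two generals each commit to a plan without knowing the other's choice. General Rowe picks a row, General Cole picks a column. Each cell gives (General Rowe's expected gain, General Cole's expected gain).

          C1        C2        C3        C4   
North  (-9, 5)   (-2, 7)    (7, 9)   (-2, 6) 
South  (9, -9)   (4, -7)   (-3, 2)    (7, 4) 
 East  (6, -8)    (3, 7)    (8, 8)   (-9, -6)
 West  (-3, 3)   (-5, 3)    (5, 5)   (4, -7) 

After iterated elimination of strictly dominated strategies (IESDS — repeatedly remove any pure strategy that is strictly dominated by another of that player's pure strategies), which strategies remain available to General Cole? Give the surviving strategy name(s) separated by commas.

C3, C4

General Cole's strategy C1 is strictly dominated by C3 (North: 9>5, South: 2>-9, East: 8>-8, West: 5>3) and is removed.
For General Cole, C3 strictly dominates C2 on the remaining rows (North: 9>7, South: 2>-7, East: 8>7, West: 5>3); eliminate C2.
Among the remaining strategies, none is strictly dominated by another pure strategy of the same player, so the elimination stops.
Surviving strategies — General Rowe: {North, South, East, West}; General Cole: {C3, C4}.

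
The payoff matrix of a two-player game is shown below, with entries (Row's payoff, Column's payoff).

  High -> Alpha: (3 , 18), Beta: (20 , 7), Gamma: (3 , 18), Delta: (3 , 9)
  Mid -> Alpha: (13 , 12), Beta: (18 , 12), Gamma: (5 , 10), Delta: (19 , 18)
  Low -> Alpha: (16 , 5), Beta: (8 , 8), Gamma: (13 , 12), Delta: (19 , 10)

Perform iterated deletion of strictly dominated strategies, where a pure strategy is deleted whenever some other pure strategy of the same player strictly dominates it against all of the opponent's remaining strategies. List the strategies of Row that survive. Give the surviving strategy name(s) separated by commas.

Column Beta is eliminated: Delta beats it against every remaining row (High: 9>7, Mid: 18>12, Low: 10>8).
Row High is eliminated: Mid beats it against every remaining column (Alpha: 13>3, Gamma: 5>3, Delta: 19>3).
Column's strategy Alpha is strictly dominated by Delta (Mid: 18>12, Low: 10>5) and is removed.
Among the remaining strategies, none is strictly dominated by another pure strategy of the same player, so the elimination stops.
Surviving strategies — Row: {Mid, Low}; Column: {Gamma, Delta}.

Mid, Low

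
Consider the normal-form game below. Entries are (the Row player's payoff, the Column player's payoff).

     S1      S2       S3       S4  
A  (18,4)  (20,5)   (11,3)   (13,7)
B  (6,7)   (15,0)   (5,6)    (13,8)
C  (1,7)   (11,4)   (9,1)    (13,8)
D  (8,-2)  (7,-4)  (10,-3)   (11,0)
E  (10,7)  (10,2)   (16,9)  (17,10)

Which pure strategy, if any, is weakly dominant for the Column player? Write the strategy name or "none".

S4 vs S1: A: 7>4, B: 8>7, C: 8>7, D: 0>-2, E: 10>7.
S4 vs S2: A: 7>5, B: 8>0, C: 8>4, D: 0>-4, E: 10>2.
S4 vs S3: A: 7>3, B: 8>6, C: 8>1, D: 0>-3, E: 10>9.
S4 is at least as good as every other strategy against every opponent action, so it is weakly dominant.

S4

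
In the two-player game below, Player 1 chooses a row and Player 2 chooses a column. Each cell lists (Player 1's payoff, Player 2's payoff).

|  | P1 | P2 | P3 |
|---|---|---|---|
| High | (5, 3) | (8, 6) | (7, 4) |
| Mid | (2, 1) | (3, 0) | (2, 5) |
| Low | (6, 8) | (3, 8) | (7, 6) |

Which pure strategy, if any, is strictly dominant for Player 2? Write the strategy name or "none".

P1 fails to dominate P2 at High (3<6).
P2 fails to dominate P1 at Mid (0<1).
P3 fails to dominate P1 at Low (6<8).
No single strategy dominates all the others.

none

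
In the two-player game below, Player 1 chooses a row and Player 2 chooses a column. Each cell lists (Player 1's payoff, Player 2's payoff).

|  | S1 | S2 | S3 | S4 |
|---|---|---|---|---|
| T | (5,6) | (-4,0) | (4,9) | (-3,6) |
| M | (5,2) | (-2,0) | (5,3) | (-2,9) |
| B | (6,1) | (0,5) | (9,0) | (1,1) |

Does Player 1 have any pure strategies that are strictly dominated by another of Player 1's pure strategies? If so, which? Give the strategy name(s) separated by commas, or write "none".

T is strictly dominated by B (S1: 6>5, S2: 0>-4, S3: 9>4, S4: 1>-3).
M is strictly dominated by B (S1: 6>5, S2: 0>-2, S3: 9>5, S4: 1>-2).
B: no other strategy beats it everywhere (T at S1 (6>5); M at S1 (6>5)).

T, M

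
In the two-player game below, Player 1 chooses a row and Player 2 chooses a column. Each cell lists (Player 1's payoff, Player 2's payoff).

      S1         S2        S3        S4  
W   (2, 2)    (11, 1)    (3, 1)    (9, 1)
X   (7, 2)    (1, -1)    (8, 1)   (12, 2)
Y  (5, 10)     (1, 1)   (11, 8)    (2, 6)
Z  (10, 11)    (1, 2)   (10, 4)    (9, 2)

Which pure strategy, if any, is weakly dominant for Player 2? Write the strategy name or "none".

S1

S1 vs S2: W: 2>1, X: 2>-1, Y: 10>1, Z: 11>2.
S1 vs S3: W: 2>1, X: 2>1, Y: 10>8, Z: 11>4.
S1 vs S4: W: 2>1, X: 2=2, Y: 10>6, Z: 11>2.
S1 is at least as good as every other strategy against every opponent action, so it is weakly dominant.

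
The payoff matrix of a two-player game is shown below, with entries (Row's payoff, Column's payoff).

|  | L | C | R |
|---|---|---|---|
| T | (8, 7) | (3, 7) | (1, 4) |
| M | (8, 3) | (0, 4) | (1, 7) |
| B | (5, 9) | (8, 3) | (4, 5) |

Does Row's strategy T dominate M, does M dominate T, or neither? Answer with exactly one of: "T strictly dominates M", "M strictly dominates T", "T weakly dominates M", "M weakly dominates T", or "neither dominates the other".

Compare T to M across each choice by Column: L: 8=8, C: 3>0, R: 1=1.
T is at least as good everywhere and strictly better somewhere (tied only at L, R), so T weakly but not strictly dominates M.

T weakly dominates M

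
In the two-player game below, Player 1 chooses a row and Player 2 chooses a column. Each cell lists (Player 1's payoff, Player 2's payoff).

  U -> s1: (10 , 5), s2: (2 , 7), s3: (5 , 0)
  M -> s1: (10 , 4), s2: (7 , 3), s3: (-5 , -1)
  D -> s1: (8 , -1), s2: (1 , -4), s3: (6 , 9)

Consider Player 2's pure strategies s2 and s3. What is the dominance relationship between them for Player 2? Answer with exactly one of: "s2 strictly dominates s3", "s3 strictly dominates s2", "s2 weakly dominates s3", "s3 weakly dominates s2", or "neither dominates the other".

neither dominates the other

Compare s2 to s3 across every action of Player 1: U: 7>0, M: 3>-1, D: -4<9.
s2 does better at U, M but worse at D; neither strategy dominates the other.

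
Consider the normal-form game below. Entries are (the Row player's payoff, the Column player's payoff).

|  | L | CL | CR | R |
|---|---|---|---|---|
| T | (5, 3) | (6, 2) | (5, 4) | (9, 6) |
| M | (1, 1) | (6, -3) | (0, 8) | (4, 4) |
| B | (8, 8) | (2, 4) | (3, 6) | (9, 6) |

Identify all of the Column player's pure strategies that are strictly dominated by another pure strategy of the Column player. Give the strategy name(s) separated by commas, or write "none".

Nothing dominates L: CL at T (3>2); CR at B (8>6); R at B (8>6).
CL is strictly dominated by L (T: 3>2, M: 1>-3, B: 8>4).
Nothing dominates CR: L at T (4>3); CL at T (4>2); R at M (8>4).
R is not dominated — it holds its own against L at T (6>3); CL at T (6>2); CR at T (6>4).

CL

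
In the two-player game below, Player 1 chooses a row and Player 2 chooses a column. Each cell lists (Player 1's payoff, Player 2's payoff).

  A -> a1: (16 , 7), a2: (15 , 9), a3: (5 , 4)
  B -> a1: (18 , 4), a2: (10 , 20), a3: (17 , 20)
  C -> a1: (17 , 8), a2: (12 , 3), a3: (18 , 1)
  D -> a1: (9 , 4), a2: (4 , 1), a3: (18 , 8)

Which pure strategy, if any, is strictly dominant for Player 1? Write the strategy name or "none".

A fails to dominate B at a1 (16<18).
B fails to dominate A at a2 (10<15).
C fails to dominate A at a2 (12<15).
D fails to dominate A at a1 (9<16).
No single strategy dominates all the others.

none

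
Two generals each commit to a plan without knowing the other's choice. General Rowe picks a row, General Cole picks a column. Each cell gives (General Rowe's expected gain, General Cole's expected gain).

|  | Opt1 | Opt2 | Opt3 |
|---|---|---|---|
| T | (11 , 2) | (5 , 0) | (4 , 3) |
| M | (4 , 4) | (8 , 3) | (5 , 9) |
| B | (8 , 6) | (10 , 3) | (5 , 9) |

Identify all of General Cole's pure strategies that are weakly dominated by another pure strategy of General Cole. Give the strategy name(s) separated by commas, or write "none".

Opt1: dominated, since Opt3 does at least as well everywhere (T: 3>2, M: 9>4, B: 9>6).
Opt1 weakly dominates Opt2 — T: 2>0, M: 4>3, B: 6>3.
Opt3: no other strategy beats it everywhere (Opt1 at T (3>2); Opt2 at T (3>0)).

Opt1, Opt2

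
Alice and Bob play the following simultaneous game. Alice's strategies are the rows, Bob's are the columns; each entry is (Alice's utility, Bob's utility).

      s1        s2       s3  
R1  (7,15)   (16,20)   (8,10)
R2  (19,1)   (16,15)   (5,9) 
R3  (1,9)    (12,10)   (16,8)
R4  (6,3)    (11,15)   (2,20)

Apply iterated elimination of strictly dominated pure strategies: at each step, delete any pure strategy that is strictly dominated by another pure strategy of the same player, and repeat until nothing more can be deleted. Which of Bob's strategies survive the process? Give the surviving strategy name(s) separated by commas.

For Alice, R1 strictly dominates R4 on the remaining columns (s1: 7>6, s2: 16>11, s3: 8>2); eliminate R4.
Column s1 is eliminated: s2 beats it against every remaining row (R1: 20>15, R2: 15>1, R3: 10>9).
Bob's strategy s3 is strictly dominated by s2 (R1: 20>10, R2: 15>9, R3: 10>8) and is removed.
Row R3 is eliminated: R1 beats it against every remaining column (s2: 16>12).
Among the remaining strategies, none is strictly dominated by another pure strategy of the same player, so the elimination stops.
Surviving strategies — Alice: {R1, R2}; Bob: {s2}.

s2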